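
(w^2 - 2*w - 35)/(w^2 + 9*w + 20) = (w - 7)/(w + 4)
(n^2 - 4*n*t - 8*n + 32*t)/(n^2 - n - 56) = (n - 4*t)/(n + 7)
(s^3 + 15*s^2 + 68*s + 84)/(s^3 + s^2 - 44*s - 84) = (s + 7)/(s - 7)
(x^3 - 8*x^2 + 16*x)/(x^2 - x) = (x^2 - 8*x + 16)/(x - 1)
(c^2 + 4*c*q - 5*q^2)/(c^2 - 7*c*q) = (c^2 + 4*c*q - 5*q^2)/(c*(c - 7*q))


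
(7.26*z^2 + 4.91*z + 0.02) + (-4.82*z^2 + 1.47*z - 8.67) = 2.44*z^2 + 6.38*z - 8.65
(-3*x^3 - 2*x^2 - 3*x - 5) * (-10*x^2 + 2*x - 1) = 30*x^5 + 14*x^4 + 29*x^3 + 46*x^2 - 7*x + 5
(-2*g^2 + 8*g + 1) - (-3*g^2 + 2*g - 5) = g^2 + 6*g + 6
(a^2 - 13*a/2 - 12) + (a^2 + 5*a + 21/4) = 2*a^2 - 3*a/2 - 27/4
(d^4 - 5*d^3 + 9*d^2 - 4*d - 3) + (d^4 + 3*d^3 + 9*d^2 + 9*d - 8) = 2*d^4 - 2*d^3 + 18*d^2 + 5*d - 11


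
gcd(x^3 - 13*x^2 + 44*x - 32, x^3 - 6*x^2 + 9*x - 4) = x^2 - 5*x + 4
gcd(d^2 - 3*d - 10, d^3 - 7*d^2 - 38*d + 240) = d - 5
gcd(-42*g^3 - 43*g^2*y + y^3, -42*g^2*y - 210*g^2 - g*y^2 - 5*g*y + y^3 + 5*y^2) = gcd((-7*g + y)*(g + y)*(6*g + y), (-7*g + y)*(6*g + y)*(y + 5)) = -42*g^2 - g*y + y^2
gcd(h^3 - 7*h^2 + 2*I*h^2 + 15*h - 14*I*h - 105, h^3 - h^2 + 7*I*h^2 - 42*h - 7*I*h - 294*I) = h - 7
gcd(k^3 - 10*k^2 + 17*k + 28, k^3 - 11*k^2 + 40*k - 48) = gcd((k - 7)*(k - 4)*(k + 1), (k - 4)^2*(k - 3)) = k - 4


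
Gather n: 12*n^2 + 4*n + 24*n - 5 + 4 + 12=12*n^2 + 28*n + 11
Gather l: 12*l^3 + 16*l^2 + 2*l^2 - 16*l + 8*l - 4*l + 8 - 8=12*l^3 + 18*l^2 - 12*l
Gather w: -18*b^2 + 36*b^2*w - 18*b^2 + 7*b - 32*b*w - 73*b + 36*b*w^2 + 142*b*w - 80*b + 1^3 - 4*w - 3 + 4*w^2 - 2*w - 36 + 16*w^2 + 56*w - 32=-36*b^2 - 146*b + w^2*(36*b + 20) + w*(36*b^2 + 110*b + 50) - 70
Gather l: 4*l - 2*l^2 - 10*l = -2*l^2 - 6*l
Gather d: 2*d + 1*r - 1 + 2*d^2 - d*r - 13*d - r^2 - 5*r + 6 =2*d^2 + d*(-r - 11) - r^2 - 4*r + 5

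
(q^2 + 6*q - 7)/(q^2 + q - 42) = (q - 1)/(q - 6)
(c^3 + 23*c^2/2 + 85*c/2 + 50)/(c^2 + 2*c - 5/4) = 2*(c^2 + 9*c + 20)/(2*c - 1)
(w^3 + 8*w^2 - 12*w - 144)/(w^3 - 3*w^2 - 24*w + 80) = (w^2 + 12*w + 36)/(w^2 + w - 20)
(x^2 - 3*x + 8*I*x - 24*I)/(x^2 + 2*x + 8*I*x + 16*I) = (x - 3)/(x + 2)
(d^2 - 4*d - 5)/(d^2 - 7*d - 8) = (d - 5)/(d - 8)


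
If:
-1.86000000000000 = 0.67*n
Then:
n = -2.78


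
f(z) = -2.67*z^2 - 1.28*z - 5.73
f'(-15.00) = 78.82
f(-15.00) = -587.28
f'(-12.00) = 62.80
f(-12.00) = -374.85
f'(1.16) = -7.47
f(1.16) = -10.81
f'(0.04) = -1.49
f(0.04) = -5.79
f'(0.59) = -4.43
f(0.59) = -7.41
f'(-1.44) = 6.41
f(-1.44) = -9.42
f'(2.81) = -16.29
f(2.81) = -30.41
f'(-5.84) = 29.91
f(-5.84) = -89.32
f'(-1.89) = 8.81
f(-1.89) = -12.85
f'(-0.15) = -0.48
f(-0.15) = -5.60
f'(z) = -5.34*z - 1.28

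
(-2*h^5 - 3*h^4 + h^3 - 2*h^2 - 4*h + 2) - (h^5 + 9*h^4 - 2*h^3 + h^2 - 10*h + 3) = -3*h^5 - 12*h^4 + 3*h^3 - 3*h^2 + 6*h - 1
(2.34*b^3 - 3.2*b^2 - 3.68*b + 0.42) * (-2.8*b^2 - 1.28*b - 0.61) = -6.552*b^5 + 5.9648*b^4 + 12.9726*b^3 + 5.4864*b^2 + 1.7072*b - 0.2562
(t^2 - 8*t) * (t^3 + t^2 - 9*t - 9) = t^5 - 7*t^4 - 17*t^3 + 63*t^2 + 72*t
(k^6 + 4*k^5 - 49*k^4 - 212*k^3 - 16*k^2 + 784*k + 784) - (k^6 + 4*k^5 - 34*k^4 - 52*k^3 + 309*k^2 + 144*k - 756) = -15*k^4 - 160*k^3 - 325*k^2 + 640*k + 1540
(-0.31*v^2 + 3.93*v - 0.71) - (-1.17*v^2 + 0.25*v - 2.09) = 0.86*v^2 + 3.68*v + 1.38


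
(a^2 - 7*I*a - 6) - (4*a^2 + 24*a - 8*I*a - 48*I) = -3*a^2 - 24*a + I*a - 6 + 48*I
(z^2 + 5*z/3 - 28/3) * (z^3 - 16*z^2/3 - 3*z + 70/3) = z^5 - 11*z^4/3 - 191*z^3/9 + 613*z^2/9 + 602*z/9 - 1960/9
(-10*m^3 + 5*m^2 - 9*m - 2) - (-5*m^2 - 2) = -10*m^3 + 10*m^2 - 9*m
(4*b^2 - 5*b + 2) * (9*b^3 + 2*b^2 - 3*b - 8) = 36*b^5 - 37*b^4 - 4*b^3 - 13*b^2 + 34*b - 16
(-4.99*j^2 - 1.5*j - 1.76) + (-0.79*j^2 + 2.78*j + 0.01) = -5.78*j^2 + 1.28*j - 1.75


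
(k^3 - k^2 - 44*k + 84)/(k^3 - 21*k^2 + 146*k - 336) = (k^2 + 5*k - 14)/(k^2 - 15*k + 56)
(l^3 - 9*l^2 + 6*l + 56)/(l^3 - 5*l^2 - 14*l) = (l - 4)/l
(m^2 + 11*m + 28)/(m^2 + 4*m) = (m + 7)/m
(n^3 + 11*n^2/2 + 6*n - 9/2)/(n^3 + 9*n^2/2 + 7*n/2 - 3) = (n + 3)/(n + 2)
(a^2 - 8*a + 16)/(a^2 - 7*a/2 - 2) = 2*(a - 4)/(2*a + 1)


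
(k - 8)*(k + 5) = k^2 - 3*k - 40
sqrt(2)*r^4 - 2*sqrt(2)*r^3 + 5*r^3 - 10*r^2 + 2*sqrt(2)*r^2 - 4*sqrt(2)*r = r*(r - 2)*(r + 2*sqrt(2))*(sqrt(2)*r + 1)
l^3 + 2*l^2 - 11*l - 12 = (l - 3)*(l + 1)*(l + 4)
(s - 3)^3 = s^3 - 9*s^2 + 27*s - 27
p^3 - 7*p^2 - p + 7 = (p - 7)*(p - 1)*(p + 1)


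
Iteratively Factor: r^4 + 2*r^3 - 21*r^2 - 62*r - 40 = (r - 5)*(r^3 + 7*r^2 + 14*r + 8) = (r - 5)*(r + 1)*(r^2 + 6*r + 8) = (r - 5)*(r + 1)*(r + 4)*(r + 2)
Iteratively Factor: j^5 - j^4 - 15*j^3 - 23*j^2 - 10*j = (j)*(j^4 - j^3 - 15*j^2 - 23*j - 10) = j*(j + 2)*(j^3 - 3*j^2 - 9*j - 5) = j*(j + 1)*(j + 2)*(j^2 - 4*j - 5) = j*(j - 5)*(j + 1)*(j + 2)*(j + 1)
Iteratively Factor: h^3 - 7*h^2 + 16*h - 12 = (h - 2)*(h^2 - 5*h + 6) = (h - 2)^2*(h - 3)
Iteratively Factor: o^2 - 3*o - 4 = (o + 1)*(o - 4)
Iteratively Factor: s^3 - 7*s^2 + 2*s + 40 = (s - 5)*(s^2 - 2*s - 8) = (s - 5)*(s + 2)*(s - 4)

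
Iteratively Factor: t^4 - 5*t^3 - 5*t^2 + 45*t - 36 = (t - 1)*(t^3 - 4*t^2 - 9*t + 36) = (t - 1)*(t + 3)*(t^2 - 7*t + 12) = (t - 3)*(t - 1)*(t + 3)*(t - 4)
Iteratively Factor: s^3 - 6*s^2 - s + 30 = (s - 5)*(s^2 - s - 6) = (s - 5)*(s - 3)*(s + 2)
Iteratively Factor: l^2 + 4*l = (l + 4)*(l)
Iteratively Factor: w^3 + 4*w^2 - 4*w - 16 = (w - 2)*(w^2 + 6*w + 8) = (w - 2)*(w + 2)*(w + 4)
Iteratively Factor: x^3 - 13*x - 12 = (x - 4)*(x^2 + 4*x + 3) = (x - 4)*(x + 1)*(x + 3)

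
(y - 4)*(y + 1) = y^2 - 3*y - 4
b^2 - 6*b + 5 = (b - 5)*(b - 1)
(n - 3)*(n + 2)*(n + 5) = n^3 + 4*n^2 - 11*n - 30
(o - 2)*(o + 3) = o^2 + o - 6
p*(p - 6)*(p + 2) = p^3 - 4*p^2 - 12*p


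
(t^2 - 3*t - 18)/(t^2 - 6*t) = (t + 3)/t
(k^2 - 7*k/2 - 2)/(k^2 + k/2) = (k - 4)/k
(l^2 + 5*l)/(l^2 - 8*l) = (l + 5)/(l - 8)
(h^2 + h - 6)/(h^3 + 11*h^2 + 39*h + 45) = (h - 2)/(h^2 + 8*h + 15)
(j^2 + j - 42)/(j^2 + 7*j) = (j - 6)/j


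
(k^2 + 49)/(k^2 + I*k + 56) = (k + 7*I)/(k + 8*I)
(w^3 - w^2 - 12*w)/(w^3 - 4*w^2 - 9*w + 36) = w/(w - 3)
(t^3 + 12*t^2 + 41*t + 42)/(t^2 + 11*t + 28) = (t^2 + 5*t + 6)/(t + 4)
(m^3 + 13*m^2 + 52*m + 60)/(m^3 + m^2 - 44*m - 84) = (m + 5)/(m - 7)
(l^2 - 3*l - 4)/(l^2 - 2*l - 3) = (l - 4)/(l - 3)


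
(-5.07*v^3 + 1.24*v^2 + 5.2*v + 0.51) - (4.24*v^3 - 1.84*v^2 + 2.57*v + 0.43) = -9.31*v^3 + 3.08*v^2 + 2.63*v + 0.08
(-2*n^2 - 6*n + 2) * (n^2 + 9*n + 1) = -2*n^4 - 24*n^3 - 54*n^2 + 12*n + 2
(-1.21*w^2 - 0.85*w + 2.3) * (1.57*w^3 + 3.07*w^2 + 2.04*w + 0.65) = -1.8997*w^5 - 5.0492*w^4 - 1.4669*w^3 + 4.5405*w^2 + 4.1395*w + 1.495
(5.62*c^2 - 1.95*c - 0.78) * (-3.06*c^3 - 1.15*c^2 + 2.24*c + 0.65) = -17.1972*c^5 - 0.496*c^4 + 17.2181*c^3 + 0.181999999999999*c^2 - 3.0147*c - 0.507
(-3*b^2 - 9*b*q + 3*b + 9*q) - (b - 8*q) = -3*b^2 - 9*b*q + 2*b + 17*q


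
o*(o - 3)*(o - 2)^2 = o^4 - 7*o^3 + 16*o^2 - 12*o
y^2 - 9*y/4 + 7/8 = (y - 7/4)*(y - 1/2)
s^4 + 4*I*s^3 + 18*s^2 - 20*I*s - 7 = (s - I)^3*(s + 7*I)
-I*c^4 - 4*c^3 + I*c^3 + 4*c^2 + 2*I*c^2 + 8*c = c*(c - 2)*(c - 4*I)*(-I*c - I)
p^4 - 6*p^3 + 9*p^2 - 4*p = p*(p - 4)*(p - 1)^2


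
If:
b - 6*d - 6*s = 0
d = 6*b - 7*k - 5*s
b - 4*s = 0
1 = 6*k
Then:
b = 7/29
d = -7/348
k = 1/6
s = 7/116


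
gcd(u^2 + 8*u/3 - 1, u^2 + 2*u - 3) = u + 3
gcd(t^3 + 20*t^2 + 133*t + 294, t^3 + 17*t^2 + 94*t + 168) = t^2 + 13*t + 42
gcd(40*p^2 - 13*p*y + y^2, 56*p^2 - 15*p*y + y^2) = -8*p + y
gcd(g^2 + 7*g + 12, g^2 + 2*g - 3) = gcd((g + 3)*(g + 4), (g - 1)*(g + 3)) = g + 3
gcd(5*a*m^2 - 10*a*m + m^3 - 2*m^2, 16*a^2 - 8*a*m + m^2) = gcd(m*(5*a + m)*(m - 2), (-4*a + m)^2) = 1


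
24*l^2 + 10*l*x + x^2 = (4*l + x)*(6*l + x)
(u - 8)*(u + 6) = u^2 - 2*u - 48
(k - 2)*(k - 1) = k^2 - 3*k + 2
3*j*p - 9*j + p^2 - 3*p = (3*j + p)*(p - 3)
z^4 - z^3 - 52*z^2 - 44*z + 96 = (z - 8)*(z - 1)*(z + 2)*(z + 6)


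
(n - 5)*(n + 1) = n^2 - 4*n - 5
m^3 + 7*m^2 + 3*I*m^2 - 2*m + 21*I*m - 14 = (m + 7)*(m + I)*(m + 2*I)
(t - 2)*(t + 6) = t^2 + 4*t - 12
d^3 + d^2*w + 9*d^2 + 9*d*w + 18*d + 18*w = (d + 3)*(d + 6)*(d + w)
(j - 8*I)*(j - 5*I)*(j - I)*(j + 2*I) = j^4 - 12*I*j^3 - 25*j^2 - 66*I*j - 80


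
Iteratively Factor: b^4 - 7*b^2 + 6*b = (b - 2)*(b^3 + 2*b^2 - 3*b) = (b - 2)*(b + 3)*(b^2 - b) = (b - 2)*(b - 1)*(b + 3)*(b)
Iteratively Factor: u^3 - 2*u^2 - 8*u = (u - 4)*(u^2 + 2*u) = (u - 4)*(u + 2)*(u)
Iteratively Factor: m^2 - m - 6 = (m - 3)*(m + 2)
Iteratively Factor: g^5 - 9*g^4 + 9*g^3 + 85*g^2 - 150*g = (g + 3)*(g^4 - 12*g^3 + 45*g^2 - 50*g) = (g - 5)*(g + 3)*(g^3 - 7*g^2 + 10*g) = (g - 5)^2*(g + 3)*(g^2 - 2*g) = (g - 5)^2*(g - 2)*(g + 3)*(g)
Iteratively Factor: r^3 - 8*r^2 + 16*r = (r - 4)*(r^2 - 4*r) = r*(r - 4)*(r - 4)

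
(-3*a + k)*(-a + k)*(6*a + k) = 18*a^3 - 21*a^2*k + 2*a*k^2 + k^3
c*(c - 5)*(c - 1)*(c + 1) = c^4 - 5*c^3 - c^2 + 5*c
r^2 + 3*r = r*(r + 3)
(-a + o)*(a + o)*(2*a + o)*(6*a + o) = -12*a^4 - 8*a^3*o + 11*a^2*o^2 + 8*a*o^3 + o^4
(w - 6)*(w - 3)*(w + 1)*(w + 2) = w^4 - 6*w^3 - 7*w^2 + 36*w + 36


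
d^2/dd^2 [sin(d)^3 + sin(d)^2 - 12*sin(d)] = -9*sin(d)^3 - 4*sin(d)^2 + 18*sin(d) + 2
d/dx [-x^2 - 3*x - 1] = -2*x - 3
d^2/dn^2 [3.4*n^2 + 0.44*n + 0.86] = 6.80000000000000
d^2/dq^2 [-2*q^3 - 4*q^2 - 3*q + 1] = -12*q - 8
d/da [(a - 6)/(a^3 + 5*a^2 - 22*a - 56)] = (a^3 + 5*a^2 - 22*a - (a - 6)*(3*a^2 + 10*a - 22) - 56)/(a^3 + 5*a^2 - 22*a - 56)^2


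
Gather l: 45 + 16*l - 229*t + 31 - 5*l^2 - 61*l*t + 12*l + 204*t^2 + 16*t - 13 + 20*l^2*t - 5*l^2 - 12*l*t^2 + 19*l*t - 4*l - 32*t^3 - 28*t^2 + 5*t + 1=l^2*(20*t - 10) + l*(-12*t^2 - 42*t + 24) - 32*t^3 + 176*t^2 - 208*t + 64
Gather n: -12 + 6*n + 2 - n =5*n - 10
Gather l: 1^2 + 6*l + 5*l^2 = 5*l^2 + 6*l + 1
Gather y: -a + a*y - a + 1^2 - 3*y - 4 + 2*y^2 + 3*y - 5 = a*y - 2*a + 2*y^2 - 8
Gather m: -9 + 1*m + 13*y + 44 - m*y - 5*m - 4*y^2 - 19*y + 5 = m*(-y - 4) - 4*y^2 - 6*y + 40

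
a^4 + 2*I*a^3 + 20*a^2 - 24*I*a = a*(a - 2*I)^2*(a + 6*I)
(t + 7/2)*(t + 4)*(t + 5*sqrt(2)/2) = t^3 + 5*sqrt(2)*t^2/2 + 15*t^2/2 + 14*t + 75*sqrt(2)*t/4 + 35*sqrt(2)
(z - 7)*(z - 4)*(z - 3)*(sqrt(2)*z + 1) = sqrt(2)*z^4 - 14*sqrt(2)*z^3 + z^3 - 14*z^2 + 61*sqrt(2)*z^2 - 84*sqrt(2)*z + 61*z - 84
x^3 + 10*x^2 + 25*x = x*(x + 5)^2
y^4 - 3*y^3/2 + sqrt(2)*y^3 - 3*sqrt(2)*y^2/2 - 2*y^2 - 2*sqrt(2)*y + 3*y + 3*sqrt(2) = (y - 3/2)*(y - sqrt(2))*(y + sqrt(2))^2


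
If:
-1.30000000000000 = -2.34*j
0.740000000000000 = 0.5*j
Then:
No Solution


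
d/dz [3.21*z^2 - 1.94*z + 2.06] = 6.42*z - 1.94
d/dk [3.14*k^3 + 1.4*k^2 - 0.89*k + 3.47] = 9.42*k^2 + 2.8*k - 0.89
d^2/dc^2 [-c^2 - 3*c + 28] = -2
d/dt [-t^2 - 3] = -2*t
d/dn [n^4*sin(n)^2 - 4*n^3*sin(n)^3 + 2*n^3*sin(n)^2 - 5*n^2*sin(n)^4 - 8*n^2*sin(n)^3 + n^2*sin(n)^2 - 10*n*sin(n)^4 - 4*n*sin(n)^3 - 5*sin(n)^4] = 2*(n^4*cos(n) + 2*n^3*sin(n) - 3*n^3*sin(2*n) + 2*n^3*cos(n) - 10*n^2*sin(n)^2*cos(n) - 6*n^2*sin(n)^2 + 3*n^2*sin(n) - 6*n^2*sin(2*n) + n^2*cos(n) - 5*n*sin(n)^3 - 20*n*sin(n)^2*cos(n) - 8*n*sin(n)^2 + n*sin(n) - 3*n*sin(2*n) - 5*sin(n)^3 - 10*sin(n)^2*cos(n) - 2*sin(n)^2)*sin(n)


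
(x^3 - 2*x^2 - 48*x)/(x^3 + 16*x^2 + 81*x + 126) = x*(x - 8)/(x^2 + 10*x + 21)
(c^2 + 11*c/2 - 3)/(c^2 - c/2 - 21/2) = (-2*c^2 - 11*c + 6)/(-2*c^2 + c + 21)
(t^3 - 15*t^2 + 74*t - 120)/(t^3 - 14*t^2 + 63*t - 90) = (t - 4)/(t - 3)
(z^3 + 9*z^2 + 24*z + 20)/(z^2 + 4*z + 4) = z + 5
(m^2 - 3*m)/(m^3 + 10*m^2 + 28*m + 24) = m*(m - 3)/(m^3 + 10*m^2 + 28*m + 24)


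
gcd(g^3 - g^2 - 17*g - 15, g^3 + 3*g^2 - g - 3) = g^2 + 4*g + 3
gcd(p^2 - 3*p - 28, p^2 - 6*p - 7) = p - 7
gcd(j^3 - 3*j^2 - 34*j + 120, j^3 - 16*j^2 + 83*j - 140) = j^2 - 9*j + 20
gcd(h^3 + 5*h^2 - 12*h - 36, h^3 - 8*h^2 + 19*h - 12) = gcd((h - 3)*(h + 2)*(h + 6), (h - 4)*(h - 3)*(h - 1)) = h - 3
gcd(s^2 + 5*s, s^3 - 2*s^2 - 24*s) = s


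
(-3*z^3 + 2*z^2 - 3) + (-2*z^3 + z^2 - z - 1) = -5*z^3 + 3*z^2 - z - 4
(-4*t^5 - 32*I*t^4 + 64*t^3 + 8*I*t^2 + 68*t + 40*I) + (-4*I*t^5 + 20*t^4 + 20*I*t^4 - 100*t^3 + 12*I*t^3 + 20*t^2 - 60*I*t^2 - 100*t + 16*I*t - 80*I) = -4*t^5 - 4*I*t^5 + 20*t^4 - 12*I*t^4 - 36*t^3 + 12*I*t^3 + 20*t^2 - 52*I*t^2 - 32*t + 16*I*t - 40*I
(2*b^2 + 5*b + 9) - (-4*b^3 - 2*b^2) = 4*b^3 + 4*b^2 + 5*b + 9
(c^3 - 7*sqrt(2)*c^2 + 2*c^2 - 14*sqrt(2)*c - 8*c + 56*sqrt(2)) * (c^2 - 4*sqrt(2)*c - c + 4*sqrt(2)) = c^5 - 11*sqrt(2)*c^4 + c^4 - 11*sqrt(2)*c^3 + 46*c^3 + 64*c^2 + 110*sqrt(2)*c^2 - 560*c - 88*sqrt(2)*c + 448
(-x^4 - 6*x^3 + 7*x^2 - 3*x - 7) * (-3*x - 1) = 3*x^5 + 19*x^4 - 15*x^3 + 2*x^2 + 24*x + 7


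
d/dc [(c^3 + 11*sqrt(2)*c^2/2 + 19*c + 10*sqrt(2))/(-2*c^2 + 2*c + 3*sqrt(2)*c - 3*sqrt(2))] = (-2*c^4 + 4*c^3 + 6*sqrt(2)*c^3 + 2*sqrt(2)*c^2 + 71*c^2 - 66*c + 40*sqrt(2)*c - 77*sqrt(2) - 60)/(2*(2*c^4 - 6*sqrt(2)*c^3 - 4*c^3 + 11*c^2 + 12*sqrt(2)*c^2 - 18*c - 6*sqrt(2)*c + 9))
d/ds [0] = 0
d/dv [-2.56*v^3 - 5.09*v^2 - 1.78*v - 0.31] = -7.68*v^2 - 10.18*v - 1.78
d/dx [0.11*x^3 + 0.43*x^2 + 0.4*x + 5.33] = 0.33*x^2 + 0.86*x + 0.4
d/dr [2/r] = -2/r^2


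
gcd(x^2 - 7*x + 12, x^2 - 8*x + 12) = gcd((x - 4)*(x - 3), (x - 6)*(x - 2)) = 1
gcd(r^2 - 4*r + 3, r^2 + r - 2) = r - 1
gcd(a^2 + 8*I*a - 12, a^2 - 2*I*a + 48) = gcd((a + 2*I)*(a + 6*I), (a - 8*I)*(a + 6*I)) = a + 6*I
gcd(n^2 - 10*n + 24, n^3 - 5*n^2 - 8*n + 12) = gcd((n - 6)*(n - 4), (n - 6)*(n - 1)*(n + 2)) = n - 6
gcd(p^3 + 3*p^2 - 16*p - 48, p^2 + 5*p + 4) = p + 4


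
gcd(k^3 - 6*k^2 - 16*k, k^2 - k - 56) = k - 8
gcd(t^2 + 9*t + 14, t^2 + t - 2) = t + 2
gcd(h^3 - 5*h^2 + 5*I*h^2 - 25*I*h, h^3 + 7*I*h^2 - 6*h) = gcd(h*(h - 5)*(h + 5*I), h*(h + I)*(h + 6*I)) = h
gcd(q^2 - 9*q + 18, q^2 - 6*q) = q - 6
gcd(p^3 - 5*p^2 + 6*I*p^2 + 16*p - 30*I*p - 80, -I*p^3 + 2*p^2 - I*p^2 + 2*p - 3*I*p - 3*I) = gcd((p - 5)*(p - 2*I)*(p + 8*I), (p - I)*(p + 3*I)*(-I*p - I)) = 1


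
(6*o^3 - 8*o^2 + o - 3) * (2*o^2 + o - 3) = 12*o^5 - 10*o^4 - 24*o^3 + 19*o^2 - 6*o + 9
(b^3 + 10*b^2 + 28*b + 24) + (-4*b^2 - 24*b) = b^3 + 6*b^2 + 4*b + 24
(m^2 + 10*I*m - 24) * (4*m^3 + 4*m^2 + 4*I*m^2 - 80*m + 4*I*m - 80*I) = 4*m^5 + 4*m^4 + 44*I*m^4 - 216*m^3 + 44*I*m^3 - 136*m^2 - 976*I*m^2 + 2720*m - 96*I*m + 1920*I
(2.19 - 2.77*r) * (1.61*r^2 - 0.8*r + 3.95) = -4.4597*r^3 + 5.7419*r^2 - 12.6935*r + 8.6505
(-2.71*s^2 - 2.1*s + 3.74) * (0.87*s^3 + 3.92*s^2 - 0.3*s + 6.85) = -2.3577*s^5 - 12.4502*s^4 - 4.1652*s^3 - 3.2727*s^2 - 15.507*s + 25.619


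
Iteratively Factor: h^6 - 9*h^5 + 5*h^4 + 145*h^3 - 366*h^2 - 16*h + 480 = (h + 1)*(h^5 - 10*h^4 + 15*h^3 + 130*h^2 - 496*h + 480) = (h - 5)*(h + 1)*(h^4 - 5*h^3 - 10*h^2 + 80*h - 96) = (h - 5)*(h - 3)*(h + 1)*(h^3 - 2*h^2 - 16*h + 32) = (h - 5)*(h - 3)*(h - 2)*(h + 1)*(h^2 - 16) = (h - 5)*(h - 3)*(h - 2)*(h + 1)*(h + 4)*(h - 4)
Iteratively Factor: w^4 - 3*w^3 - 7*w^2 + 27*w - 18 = (w - 2)*(w^3 - w^2 - 9*w + 9) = (w - 3)*(w - 2)*(w^2 + 2*w - 3) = (w - 3)*(w - 2)*(w + 3)*(w - 1)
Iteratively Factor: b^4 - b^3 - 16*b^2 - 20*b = (b + 2)*(b^3 - 3*b^2 - 10*b) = (b - 5)*(b + 2)*(b^2 + 2*b) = (b - 5)*(b + 2)^2*(b)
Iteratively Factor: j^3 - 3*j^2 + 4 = (j + 1)*(j^2 - 4*j + 4) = (j - 2)*(j + 1)*(j - 2)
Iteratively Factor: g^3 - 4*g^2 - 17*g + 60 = (g + 4)*(g^2 - 8*g + 15) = (g - 3)*(g + 4)*(g - 5)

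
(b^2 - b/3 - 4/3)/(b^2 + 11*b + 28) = (3*b^2 - b - 4)/(3*(b^2 + 11*b + 28))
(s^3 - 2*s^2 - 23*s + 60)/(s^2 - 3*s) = s + 1 - 20/s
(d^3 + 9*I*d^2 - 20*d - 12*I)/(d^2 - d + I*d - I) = (d^2 + 8*I*d - 12)/(d - 1)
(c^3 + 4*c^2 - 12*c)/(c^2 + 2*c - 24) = c*(c - 2)/(c - 4)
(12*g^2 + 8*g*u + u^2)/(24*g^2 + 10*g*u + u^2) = (2*g + u)/(4*g + u)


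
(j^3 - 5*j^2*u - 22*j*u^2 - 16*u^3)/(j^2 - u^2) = (-j^2 + 6*j*u + 16*u^2)/(-j + u)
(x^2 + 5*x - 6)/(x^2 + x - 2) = (x + 6)/(x + 2)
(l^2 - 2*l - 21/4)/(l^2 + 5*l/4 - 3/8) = 2*(2*l - 7)/(4*l - 1)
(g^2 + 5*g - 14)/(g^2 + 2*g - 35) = (g - 2)/(g - 5)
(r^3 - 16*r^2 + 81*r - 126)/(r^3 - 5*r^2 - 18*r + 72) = (r - 7)/(r + 4)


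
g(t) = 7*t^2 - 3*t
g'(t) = 14*t - 3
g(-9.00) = 594.00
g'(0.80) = 8.20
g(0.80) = 2.08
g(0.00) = 0.00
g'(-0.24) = -6.36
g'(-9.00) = -129.00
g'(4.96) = 66.44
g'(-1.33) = -21.62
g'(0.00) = -3.00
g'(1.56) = 18.84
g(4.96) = 157.33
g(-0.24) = 1.12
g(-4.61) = 162.59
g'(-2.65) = -40.10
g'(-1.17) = -19.38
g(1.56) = 12.36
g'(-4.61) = -67.54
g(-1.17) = 13.09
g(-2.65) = 57.11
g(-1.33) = 16.37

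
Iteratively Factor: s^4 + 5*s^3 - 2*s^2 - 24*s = (s - 2)*(s^3 + 7*s^2 + 12*s) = (s - 2)*(s + 4)*(s^2 + 3*s) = s*(s - 2)*(s + 4)*(s + 3)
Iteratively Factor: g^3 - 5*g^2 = (g)*(g^2 - 5*g) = g*(g - 5)*(g)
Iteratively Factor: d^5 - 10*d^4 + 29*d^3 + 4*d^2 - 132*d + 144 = (d + 2)*(d^4 - 12*d^3 + 53*d^2 - 102*d + 72) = (d - 2)*(d + 2)*(d^3 - 10*d^2 + 33*d - 36) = (d - 4)*(d - 2)*(d + 2)*(d^2 - 6*d + 9) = (d - 4)*(d - 3)*(d - 2)*(d + 2)*(d - 3)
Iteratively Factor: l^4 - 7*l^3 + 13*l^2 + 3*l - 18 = (l - 3)*(l^3 - 4*l^2 + l + 6) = (l - 3)*(l + 1)*(l^2 - 5*l + 6) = (l - 3)*(l - 2)*(l + 1)*(l - 3)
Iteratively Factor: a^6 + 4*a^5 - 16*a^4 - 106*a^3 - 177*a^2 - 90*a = (a + 3)*(a^5 + a^4 - 19*a^3 - 49*a^2 - 30*a) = (a + 2)*(a + 3)*(a^4 - a^3 - 17*a^2 - 15*a) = (a + 2)*(a + 3)^2*(a^3 - 4*a^2 - 5*a) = (a + 1)*(a + 2)*(a + 3)^2*(a^2 - 5*a) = a*(a + 1)*(a + 2)*(a + 3)^2*(a - 5)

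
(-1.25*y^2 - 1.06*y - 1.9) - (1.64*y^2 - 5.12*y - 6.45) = -2.89*y^2 + 4.06*y + 4.55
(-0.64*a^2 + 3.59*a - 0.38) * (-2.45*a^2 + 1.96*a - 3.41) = 1.568*a^4 - 10.0499*a^3 + 10.1498*a^2 - 12.9867*a + 1.2958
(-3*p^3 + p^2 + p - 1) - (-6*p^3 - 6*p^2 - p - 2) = 3*p^3 + 7*p^2 + 2*p + 1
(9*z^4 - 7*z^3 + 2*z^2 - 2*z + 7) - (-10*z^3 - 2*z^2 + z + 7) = 9*z^4 + 3*z^3 + 4*z^2 - 3*z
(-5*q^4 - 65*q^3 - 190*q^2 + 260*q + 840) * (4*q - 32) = -20*q^5 - 100*q^4 + 1320*q^3 + 7120*q^2 - 4960*q - 26880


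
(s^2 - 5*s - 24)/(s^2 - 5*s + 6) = (s^2 - 5*s - 24)/(s^2 - 5*s + 6)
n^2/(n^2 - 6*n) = n/(n - 6)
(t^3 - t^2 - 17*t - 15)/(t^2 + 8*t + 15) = (t^2 - 4*t - 5)/(t + 5)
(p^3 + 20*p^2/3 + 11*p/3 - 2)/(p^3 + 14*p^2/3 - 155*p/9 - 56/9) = 3*(3*p^3 + 20*p^2 + 11*p - 6)/(9*p^3 + 42*p^2 - 155*p - 56)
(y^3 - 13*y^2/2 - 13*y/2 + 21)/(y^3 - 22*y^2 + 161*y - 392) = (y^2 + y/2 - 3)/(y^2 - 15*y + 56)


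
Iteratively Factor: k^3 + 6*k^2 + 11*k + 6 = (k + 1)*(k^2 + 5*k + 6) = (k + 1)*(k + 3)*(k + 2)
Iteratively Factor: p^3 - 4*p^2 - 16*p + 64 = (p - 4)*(p^2 - 16) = (p - 4)^2*(p + 4)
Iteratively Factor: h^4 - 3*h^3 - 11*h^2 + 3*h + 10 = (h + 1)*(h^3 - 4*h^2 - 7*h + 10) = (h - 5)*(h + 1)*(h^2 + h - 2) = (h - 5)*(h + 1)*(h + 2)*(h - 1)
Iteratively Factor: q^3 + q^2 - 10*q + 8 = (q - 2)*(q^2 + 3*q - 4) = (q - 2)*(q + 4)*(q - 1)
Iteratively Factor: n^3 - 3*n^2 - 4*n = (n + 1)*(n^2 - 4*n) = n*(n + 1)*(n - 4)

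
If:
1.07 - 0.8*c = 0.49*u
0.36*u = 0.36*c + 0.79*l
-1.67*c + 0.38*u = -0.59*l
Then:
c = 0.47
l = 0.43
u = 1.41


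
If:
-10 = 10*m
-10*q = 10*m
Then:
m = -1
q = 1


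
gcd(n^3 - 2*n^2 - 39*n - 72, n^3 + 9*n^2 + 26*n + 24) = n + 3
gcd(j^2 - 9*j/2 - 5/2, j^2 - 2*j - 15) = j - 5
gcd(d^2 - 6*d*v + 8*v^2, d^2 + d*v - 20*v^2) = -d + 4*v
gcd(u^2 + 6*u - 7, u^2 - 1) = u - 1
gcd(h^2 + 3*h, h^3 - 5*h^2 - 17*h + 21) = h + 3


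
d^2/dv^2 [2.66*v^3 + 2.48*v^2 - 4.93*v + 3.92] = 15.96*v + 4.96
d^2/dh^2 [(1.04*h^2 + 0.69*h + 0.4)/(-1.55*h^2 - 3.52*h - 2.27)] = (-3.5527136788005e-15*h^4 + 8.03303*h^3 + 16.18944*h^2 + 1.47219*h - 6.7888)/(3.723875*h^6 + 25.3704*h^5 + 73.976385*h^4 + 117.924928*h^3 + 108.339609*h^2 + 54.414624*h + 11.697083)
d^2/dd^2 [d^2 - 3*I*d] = 2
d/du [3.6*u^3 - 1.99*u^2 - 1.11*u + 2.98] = 10.8*u^2 - 3.98*u - 1.11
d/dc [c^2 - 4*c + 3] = 2*c - 4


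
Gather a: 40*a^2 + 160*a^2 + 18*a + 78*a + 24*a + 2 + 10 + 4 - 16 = 200*a^2 + 120*a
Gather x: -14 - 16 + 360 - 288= 42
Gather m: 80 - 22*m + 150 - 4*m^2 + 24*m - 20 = -4*m^2 + 2*m + 210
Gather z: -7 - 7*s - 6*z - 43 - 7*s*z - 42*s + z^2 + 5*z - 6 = -49*s + z^2 + z*(-7*s - 1) - 56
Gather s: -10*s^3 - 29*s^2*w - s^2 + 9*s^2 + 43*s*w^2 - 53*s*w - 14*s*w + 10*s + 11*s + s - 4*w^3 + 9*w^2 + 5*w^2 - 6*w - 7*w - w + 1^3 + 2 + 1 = -10*s^3 + s^2*(8 - 29*w) + s*(43*w^2 - 67*w + 22) - 4*w^3 + 14*w^2 - 14*w + 4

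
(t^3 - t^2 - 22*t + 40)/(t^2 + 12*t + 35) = (t^2 - 6*t + 8)/(t + 7)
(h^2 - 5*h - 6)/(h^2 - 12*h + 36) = (h + 1)/(h - 6)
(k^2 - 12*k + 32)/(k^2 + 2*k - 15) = (k^2 - 12*k + 32)/(k^2 + 2*k - 15)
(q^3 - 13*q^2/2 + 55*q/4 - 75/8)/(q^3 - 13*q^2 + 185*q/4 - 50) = (q - 3/2)/(q - 8)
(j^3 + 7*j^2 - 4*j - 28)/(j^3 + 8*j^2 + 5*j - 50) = (j^2 + 9*j + 14)/(j^2 + 10*j + 25)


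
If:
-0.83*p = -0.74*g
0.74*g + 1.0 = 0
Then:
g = -1.35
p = -1.20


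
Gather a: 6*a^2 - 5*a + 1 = 6*a^2 - 5*a + 1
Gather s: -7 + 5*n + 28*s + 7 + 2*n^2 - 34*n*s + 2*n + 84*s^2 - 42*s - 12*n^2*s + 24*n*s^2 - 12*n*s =2*n^2 + 7*n + s^2*(24*n + 84) + s*(-12*n^2 - 46*n - 14)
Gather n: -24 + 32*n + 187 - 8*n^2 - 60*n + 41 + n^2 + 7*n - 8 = -7*n^2 - 21*n + 196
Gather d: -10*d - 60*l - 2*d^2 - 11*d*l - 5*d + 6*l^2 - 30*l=-2*d^2 + d*(-11*l - 15) + 6*l^2 - 90*l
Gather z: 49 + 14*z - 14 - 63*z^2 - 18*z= -63*z^2 - 4*z + 35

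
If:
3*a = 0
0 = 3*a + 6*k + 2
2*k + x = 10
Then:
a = 0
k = -1/3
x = 32/3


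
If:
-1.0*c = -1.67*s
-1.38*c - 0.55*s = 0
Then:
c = 0.00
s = 0.00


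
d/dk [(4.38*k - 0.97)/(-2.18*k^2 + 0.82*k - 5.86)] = (9.5484*k^2 - 4.2292*k - 24.8714)/(4.7524*k^4 - 3.5752*k^3 + 26.222*k^2 - 9.6104*k + 34.3396)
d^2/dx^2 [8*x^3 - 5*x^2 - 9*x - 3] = 48*x - 10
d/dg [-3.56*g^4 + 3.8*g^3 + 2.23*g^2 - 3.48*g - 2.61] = -14.24*g^3 + 11.4*g^2 + 4.46*g - 3.48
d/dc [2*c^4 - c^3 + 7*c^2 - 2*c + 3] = 8*c^3 - 3*c^2 + 14*c - 2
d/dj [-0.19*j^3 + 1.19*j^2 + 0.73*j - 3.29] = -0.57*j^2 + 2.38*j + 0.73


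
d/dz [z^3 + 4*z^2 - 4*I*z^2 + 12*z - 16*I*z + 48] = 3*z^2 + 8*z*(1 - I) + 12 - 16*I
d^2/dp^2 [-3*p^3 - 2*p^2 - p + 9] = -18*p - 4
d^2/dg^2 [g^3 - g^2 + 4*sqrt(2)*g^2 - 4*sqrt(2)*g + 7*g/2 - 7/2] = 6*g - 2 + 8*sqrt(2)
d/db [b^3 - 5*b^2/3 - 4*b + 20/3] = 3*b^2 - 10*b/3 - 4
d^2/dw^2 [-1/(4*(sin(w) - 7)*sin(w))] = (4*sin(w) - 21 + 43/sin(w) + 42/sin(w)^2 - 98/sin(w)^3)/(4*(sin(w) - 7)^3)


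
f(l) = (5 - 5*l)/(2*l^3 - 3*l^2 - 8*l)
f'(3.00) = 29.44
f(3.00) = -3.33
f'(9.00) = 0.01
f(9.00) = -0.03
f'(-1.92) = -3.35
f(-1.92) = -1.48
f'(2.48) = 2.35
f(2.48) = 0.95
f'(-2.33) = -1.00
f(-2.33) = -0.73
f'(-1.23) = -40.96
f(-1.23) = 7.06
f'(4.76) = 0.11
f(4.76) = -0.17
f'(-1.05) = -8.33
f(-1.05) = 3.69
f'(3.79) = 0.47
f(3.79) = -0.39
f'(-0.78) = -1.69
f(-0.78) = 2.57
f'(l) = (5 - 5*l)*(-6*l^2 + 6*l + 8)/(2*l^3 - 3*l^2 - 8*l)^2 - 5/(2*l^3 - 3*l^2 - 8*l)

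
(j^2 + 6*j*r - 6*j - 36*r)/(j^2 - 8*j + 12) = (j + 6*r)/(j - 2)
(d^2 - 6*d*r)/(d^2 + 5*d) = (d - 6*r)/(d + 5)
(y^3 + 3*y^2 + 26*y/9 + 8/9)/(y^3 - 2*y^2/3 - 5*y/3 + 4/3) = (3*y^2 + 5*y + 2)/(3*(y^2 - 2*y + 1))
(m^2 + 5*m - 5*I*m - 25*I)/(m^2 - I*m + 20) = (m + 5)/(m + 4*I)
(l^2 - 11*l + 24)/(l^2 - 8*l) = (l - 3)/l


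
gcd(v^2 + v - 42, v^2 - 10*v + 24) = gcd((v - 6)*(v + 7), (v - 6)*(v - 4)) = v - 6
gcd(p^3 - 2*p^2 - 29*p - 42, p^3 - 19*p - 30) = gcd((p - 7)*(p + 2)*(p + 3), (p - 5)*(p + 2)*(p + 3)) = p^2 + 5*p + 6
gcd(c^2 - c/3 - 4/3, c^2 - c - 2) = c + 1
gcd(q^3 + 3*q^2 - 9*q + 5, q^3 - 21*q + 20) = q^2 + 4*q - 5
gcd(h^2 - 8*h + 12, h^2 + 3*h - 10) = h - 2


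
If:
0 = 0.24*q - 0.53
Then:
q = 2.21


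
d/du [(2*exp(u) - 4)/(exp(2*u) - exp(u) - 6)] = 2*(-(exp(u) - 2)*(2*exp(u) - 1) + exp(2*u) - exp(u) - 6)*exp(u)/(-exp(2*u) + exp(u) + 6)^2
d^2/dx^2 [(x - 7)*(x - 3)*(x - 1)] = 6*x - 22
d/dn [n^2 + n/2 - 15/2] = 2*n + 1/2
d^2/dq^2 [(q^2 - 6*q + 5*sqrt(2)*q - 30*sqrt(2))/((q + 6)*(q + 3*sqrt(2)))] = 4*(-6*q^3 + sqrt(2)*q^3 - 72*sqrt(2)*q^2 - 540*q - 108*sqrt(2)*q - 756*sqrt(2) - 432)/(q^6 + 9*sqrt(2)*q^5 + 18*q^5 + 162*q^4 + 162*sqrt(2)*q^4 + 1188*q^3 + 1026*sqrt(2)*q^3 + 2916*sqrt(2)*q^2 + 5832*q^2 + 5832*sqrt(2)*q + 11664*q + 11664*sqrt(2))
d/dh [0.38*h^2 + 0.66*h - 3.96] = 0.76*h + 0.66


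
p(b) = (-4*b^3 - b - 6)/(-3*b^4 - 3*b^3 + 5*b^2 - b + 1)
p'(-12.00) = -0.01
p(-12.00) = -0.12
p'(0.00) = -7.00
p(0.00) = -6.00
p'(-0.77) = -2.75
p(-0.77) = -0.67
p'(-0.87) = -2.32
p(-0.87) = -0.42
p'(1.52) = -2.51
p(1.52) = 1.39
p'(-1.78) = -19.88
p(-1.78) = 3.38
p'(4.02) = -0.08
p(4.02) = 0.30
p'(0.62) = -11.39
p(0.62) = -6.62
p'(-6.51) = -0.05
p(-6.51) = -0.25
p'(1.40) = -4.07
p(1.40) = 1.77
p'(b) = (-12*b^2 - 1)/(-3*b^4 - 3*b^3 + 5*b^2 - b + 1) + (-4*b^3 - b - 6)*(12*b^3 + 9*b^2 - 10*b + 1)/(-3*b^4 - 3*b^3 + 5*b^2 - b + 1)^2 = (-12*b^6 - 29*b^4 - 70*b^3 - 61*b^2 + 60*b - 7)/(9*b^8 + 18*b^7 - 21*b^6 - 24*b^5 + 25*b^4 - 16*b^3 + 11*b^2 - 2*b + 1)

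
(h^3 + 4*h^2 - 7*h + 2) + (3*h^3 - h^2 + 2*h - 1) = 4*h^3 + 3*h^2 - 5*h + 1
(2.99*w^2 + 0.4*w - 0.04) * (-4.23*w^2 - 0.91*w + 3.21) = -12.6477*w^4 - 4.4129*w^3 + 9.4031*w^2 + 1.3204*w - 0.1284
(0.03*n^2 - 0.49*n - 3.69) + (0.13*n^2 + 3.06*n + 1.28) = 0.16*n^2 + 2.57*n - 2.41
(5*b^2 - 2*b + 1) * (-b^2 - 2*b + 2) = -5*b^4 - 8*b^3 + 13*b^2 - 6*b + 2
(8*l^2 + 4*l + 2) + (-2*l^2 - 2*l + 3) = 6*l^2 + 2*l + 5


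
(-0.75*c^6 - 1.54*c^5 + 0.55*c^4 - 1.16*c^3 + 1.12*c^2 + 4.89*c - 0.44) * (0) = 0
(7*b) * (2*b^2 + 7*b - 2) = 14*b^3 + 49*b^2 - 14*b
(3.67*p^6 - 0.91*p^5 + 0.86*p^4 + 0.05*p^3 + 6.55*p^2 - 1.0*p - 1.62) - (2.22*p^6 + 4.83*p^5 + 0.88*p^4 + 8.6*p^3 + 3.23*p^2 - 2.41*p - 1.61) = 1.45*p^6 - 5.74*p^5 - 0.02*p^4 - 8.55*p^3 + 3.32*p^2 + 1.41*p - 0.01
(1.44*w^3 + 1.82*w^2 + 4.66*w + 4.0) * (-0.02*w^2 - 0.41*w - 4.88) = -0.0288*w^5 - 0.6268*w^4 - 7.8666*w^3 - 10.8722*w^2 - 24.3808*w - 19.52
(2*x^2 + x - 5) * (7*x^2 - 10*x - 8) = 14*x^4 - 13*x^3 - 61*x^2 + 42*x + 40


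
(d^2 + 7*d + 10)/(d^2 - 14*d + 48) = (d^2 + 7*d + 10)/(d^2 - 14*d + 48)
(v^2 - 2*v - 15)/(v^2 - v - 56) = (-v^2 + 2*v + 15)/(-v^2 + v + 56)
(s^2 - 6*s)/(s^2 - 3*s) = (s - 6)/(s - 3)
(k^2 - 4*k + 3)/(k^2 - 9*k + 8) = (k - 3)/(k - 8)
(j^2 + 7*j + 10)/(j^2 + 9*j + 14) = (j + 5)/(j + 7)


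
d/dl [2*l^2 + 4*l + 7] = 4*l + 4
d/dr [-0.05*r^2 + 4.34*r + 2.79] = 4.34 - 0.1*r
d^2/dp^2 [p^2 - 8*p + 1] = 2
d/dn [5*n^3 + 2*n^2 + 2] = n*(15*n + 4)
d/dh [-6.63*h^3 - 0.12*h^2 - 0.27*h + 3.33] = -19.89*h^2 - 0.24*h - 0.27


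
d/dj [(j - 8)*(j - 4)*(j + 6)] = 3*j^2 - 12*j - 40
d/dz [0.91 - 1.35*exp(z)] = -1.35*exp(z)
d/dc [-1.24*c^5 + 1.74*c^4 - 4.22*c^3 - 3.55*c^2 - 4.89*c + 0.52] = -6.2*c^4 + 6.96*c^3 - 12.66*c^2 - 7.1*c - 4.89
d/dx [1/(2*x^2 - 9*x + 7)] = (9 - 4*x)/(2*x^2 - 9*x + 7)^2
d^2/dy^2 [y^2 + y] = 2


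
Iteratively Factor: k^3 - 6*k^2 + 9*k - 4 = (k - 4)*(k^2 - 2*k + 1) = (k - 4)*(k - 1)*(k - 1)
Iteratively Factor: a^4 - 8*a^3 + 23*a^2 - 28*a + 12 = (a - 2)*(a^3 - 6*a^2 + 11*a - 6) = (a - 2)*(a - 1)*(a^2 - 5*a + 6) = (a - 3)*(a - 2)*(a - 1)*(a - 2)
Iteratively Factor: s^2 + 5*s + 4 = (s + 4)*(s + 1)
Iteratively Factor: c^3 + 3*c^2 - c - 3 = (c + 3)*(c^2 - 1) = (c - 1)*(c + 3)*(c + 1)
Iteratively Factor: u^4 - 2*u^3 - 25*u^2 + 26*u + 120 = (u - 5)*(u^3 + 3*u^2 - 10*u - 24) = (u - 5)*(u + 2)*(u^2 + u - 12) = (u - 5)*(u - 3)*(u + 2)*(u + 4)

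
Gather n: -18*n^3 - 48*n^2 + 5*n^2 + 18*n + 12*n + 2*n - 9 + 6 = -18*n^3 - 43*n^2 + 32*n - 3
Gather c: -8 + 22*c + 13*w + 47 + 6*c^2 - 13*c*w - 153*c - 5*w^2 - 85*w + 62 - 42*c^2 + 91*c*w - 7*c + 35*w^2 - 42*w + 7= -36*c^2 + c*(78*w - 138) + 30*w^2 - 114*w + 108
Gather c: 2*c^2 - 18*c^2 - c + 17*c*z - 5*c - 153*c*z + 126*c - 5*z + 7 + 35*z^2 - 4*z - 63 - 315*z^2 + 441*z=-16*c^2 + c*(120 - 136*z) - 280*z^2 + 432*z - 56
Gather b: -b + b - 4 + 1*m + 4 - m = 0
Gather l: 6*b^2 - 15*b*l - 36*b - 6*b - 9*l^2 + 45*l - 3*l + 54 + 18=6*b^2 - 42*b - 9*l^2 + l*(42 - 15*b) + 72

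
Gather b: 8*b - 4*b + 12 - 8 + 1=4*b + 5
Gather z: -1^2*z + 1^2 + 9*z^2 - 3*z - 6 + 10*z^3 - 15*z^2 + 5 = 10*z^3 - 6*z^2 - 4*z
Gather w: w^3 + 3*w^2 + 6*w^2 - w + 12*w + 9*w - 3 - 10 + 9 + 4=w^3 + 9*w^2 + 20*w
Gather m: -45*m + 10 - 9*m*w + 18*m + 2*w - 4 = m*(-9*w - 27) + 2*w + 6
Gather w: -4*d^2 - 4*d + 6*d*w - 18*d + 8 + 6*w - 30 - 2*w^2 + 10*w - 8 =-4*d^2 - 22*d - 2*w^2 + w*(6*d + 16) - 30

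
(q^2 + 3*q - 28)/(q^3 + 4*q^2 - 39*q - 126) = (q - 4)/(q^2 - 3*q - 18)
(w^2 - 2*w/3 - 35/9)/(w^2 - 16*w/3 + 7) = (w + 5/3)/(w - 3)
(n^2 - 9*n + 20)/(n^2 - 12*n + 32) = (n - 5)/(n - 8)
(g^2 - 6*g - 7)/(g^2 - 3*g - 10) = (-g^2 + 6*g + 7)/(-g^2 + 3*g + 10)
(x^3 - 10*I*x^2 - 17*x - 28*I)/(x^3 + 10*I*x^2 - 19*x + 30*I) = (x^3 - 10*I*x^2 - 17*x - 28*I)/(x^3 + 10*I*x^2 - 19*x + 30*I)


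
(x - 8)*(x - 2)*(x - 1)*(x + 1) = x^4 - 10*x^3 + 15*x^2 + 10*x - 16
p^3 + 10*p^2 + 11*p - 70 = (p - 2)*(p + 5)*(p + 7)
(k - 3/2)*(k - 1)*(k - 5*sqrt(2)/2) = k^3 - 5*sqrt(2)*k^2/2 - 5*k^2/2 + 3*k/2 + 25*sqrt(2)*k/4 - 15*sqrt(2)/4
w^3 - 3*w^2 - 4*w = w*(w - 4)*(w + 1)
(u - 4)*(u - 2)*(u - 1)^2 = u^4 - 8*u^3 + 21*u^2 - 22*u + 8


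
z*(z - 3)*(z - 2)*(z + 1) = z^4 - 4*z^3 + z^2 + 6*z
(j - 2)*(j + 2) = j^2 - 4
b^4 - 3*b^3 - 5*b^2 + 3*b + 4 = (b - 4)*(b - 1)*(b + 1)^2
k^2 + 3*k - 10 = (k - 2)*(k + 5)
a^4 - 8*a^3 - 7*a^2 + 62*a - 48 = (a - 8)*(a - 2)*(a - 1)*(a + 3)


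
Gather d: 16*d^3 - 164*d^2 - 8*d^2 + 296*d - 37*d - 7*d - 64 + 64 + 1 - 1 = 16*d^3 - 172*d^2 + 252*d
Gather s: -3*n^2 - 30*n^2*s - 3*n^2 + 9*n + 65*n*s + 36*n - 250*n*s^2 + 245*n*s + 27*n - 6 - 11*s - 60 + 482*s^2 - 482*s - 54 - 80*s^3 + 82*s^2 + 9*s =-6*n^2 + 72*n - 80*s^3 + s^2*(564 - 250*n) + s*(-30*n^2 + 310*n - 484) - 120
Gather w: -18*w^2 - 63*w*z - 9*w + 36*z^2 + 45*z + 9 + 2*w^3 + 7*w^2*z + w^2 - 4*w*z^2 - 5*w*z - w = 2*w^3 + w^2*(7*z - 17) + w*(-4*z^2 - 68*z - 10) + 36*z^2 + 45*z + 9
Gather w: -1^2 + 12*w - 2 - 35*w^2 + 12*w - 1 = -35*w^2 + 24*w - 4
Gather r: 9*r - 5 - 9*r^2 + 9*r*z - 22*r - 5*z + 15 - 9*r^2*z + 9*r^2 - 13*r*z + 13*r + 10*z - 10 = -9*r^2*z - 4*r*z + 5*z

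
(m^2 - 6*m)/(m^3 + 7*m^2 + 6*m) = (m - 6)/(m^2 + 7*m + 6)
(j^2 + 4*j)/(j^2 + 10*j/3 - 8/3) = 3*j/(3*j - 2)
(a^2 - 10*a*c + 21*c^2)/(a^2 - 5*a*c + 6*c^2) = (a - 7*c)/(a - 2*c)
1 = 1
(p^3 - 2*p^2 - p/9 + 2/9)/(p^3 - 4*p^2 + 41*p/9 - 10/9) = (3*p + 1)/(3*p - 5)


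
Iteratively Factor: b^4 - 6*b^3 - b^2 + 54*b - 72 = (b - 3)*(b^3 - 3*b^2 - 10*b + 24) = (b - 3)*(b - 2)*(b^2 - b - 12) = (b - 4)*(b - 3)*(b - 2)*(b + 3)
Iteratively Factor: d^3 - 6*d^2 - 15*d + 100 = (d - 5)*(d^2 - d - 20) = (d - 5)^2*(d + 4)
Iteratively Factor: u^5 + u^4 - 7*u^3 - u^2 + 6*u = (u + 1)*(u^4 - 7*u^2 + 6*u) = (u - 1)*(u + 1)*(u^3 + u^2 - 6*u) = (u - 1)*(u + 1)*(u + 3)*(u^2 - 2*u) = (u - 2)*(u - 1)*(u + 1)*(u + 3)*(u)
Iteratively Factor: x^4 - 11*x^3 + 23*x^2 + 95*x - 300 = (x - 5)*(x^3 - 6*x^2 - 7*x + 60) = (x - 5)*(x - 4)*(x^2 - 2*x - 15) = (x - 5)^2*(x - 4)*(x + 3)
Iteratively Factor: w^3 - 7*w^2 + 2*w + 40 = (w - 5)*(w^2 - 2*w - 8) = (w - 5)*(w + 2)*(w - 4)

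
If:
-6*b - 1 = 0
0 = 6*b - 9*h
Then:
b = -1/6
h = -1/9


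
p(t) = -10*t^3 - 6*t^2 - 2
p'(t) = -30*t^2 - 12*t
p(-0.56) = -2.13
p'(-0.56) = -2.69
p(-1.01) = 2.18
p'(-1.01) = -18.48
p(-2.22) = 77.84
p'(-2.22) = -121.21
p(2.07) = -116.41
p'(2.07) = -153.39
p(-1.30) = 9.83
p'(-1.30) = -35.10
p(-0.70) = -1.51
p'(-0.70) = -6.30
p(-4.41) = 738.97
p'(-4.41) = -530.52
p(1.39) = -40.45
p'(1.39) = -74.64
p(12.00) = -18146.00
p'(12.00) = -4464.00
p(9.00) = -7778.00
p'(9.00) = -2538.00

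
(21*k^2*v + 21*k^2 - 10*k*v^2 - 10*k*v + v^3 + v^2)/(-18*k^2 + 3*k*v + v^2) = (-7*k*v - 7*k + v^2 + v)/(6*k + v)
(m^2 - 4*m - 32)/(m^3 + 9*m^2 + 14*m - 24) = (m - 8)/(m^2 + 5*m - 6)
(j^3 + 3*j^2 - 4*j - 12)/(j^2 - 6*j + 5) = (j^3 + 3*j^2 - 4*j - 12)/(j^2 - 6*j + 5)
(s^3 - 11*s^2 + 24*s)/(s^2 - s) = (s^2 - 11*s + 24)/(s - 1)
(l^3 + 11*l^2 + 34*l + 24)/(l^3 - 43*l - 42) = (l + 4)/(l - 7)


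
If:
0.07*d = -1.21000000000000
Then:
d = -17.29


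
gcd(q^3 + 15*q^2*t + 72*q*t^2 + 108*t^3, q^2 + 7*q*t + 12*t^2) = q + 3*t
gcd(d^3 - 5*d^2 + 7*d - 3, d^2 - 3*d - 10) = 1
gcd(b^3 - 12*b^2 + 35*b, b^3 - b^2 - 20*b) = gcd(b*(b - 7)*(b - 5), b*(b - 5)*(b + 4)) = b^2 - 5*b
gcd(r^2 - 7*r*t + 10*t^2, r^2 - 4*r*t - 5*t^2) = r - 5*t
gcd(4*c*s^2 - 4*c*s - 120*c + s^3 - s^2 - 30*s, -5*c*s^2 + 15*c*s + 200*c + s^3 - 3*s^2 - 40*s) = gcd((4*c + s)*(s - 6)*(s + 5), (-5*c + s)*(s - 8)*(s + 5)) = s + 5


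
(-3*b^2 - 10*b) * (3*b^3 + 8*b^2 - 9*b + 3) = -9*b^5 - 54*b^4 - 53*b^3 + 81*b^2 - 30*b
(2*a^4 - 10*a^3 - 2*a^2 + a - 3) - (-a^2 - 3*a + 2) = 2*a^4 - 10*a^3 - a^2 + 4*a - 5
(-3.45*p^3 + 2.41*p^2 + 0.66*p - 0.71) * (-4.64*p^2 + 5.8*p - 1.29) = 16.008*p^5 - 31.1924*p^4 + 15.3661*p^3 + 4.0135*p^2 - 4.9694*p + 0.9159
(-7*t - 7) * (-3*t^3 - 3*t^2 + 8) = 21*t^4 + 42*t^3 + 21*t^2 - 56*t - 56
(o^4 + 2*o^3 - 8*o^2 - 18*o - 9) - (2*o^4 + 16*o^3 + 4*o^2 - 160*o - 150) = -o^4 - 14*o^3 - 12*o^2 + 142*o + 141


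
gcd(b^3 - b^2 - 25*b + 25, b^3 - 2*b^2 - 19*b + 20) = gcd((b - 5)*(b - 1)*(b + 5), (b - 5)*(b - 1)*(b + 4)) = b^2 - 6*b + 5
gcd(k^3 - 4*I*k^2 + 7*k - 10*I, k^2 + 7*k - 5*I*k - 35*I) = k - 5*I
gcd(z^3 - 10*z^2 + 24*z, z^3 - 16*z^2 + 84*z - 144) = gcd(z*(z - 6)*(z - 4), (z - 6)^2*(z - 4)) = z^2 - 10*z + 24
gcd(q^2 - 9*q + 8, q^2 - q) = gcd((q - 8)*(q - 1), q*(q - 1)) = q - 1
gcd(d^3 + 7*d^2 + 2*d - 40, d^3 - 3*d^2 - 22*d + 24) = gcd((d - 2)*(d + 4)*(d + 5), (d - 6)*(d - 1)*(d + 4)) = d + 4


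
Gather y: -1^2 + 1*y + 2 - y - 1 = 0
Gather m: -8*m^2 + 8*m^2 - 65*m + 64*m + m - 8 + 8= 0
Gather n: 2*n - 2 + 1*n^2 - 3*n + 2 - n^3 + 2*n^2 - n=-n^3 + 3*n^2 - 2*n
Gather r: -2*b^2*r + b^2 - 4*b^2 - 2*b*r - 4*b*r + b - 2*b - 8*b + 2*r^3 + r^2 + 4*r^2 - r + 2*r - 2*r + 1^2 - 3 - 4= -3*b^2 - 9*b + 2*r^3 + 5*r^2 + r*(-2*b^2 - 6*b - 1) - 6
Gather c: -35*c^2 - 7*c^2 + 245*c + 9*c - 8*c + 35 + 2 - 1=-42*c^2 + 246*c + 36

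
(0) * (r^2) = 0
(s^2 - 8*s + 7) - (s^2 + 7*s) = 7 - 15*s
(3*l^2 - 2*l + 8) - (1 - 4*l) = 3*l^2 + 2*l + 7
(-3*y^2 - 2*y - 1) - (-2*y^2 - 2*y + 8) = -y^2 - 9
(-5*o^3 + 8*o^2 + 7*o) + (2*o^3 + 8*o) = -3*o^3 + 8*o^2 + 15*o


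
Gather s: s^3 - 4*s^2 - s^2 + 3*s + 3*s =s^3 - 5*s^2 + 6*s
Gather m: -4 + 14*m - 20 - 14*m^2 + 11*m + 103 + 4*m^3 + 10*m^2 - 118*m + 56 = 4*m^3 - 4*m^2 - 93*m + 135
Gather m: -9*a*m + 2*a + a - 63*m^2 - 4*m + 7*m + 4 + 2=3*a - 63*m^2 + m*(3 - 9*a) + 6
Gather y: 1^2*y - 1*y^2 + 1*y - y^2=-2*y^2 + 2*y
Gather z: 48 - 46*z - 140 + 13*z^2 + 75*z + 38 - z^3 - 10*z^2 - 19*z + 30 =-z^3 + 3*z^2 + 10*z - 24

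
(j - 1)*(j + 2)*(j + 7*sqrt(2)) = j^3 + j^2 + 7*sqrt(2)*j^2 - 2*j + 7*sqrt(2)*j - 14*sqrt(2)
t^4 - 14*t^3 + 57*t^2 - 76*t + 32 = (t - 8)*(t - 4)*(t - 1)^2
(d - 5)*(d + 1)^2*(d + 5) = d^4 + 2*d^3 - 24*d^2 - 50*d - 25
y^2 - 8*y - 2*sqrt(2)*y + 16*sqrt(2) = (y - 8)*(y - 2*sqrt(2))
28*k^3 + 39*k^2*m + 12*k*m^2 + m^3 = (k + m)*(4*k + m)*(7*k + m)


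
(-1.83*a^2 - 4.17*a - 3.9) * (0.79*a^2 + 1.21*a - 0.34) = -1.4457*a^4 - 5.5086*a^3 - 7.5045*a^2 - 3.3012*a + 1.326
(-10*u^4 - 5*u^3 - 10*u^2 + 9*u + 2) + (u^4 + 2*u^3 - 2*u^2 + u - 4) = -9*u^4 - 3*u^3 - 12*u^2 + 10*u - 2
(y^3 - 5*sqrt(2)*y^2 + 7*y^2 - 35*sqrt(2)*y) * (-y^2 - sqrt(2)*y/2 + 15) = -y^5 - 7*y^4 + 9*sqrt(2)*y^4/2 + 20*y^3 + 63*sqrt(2)*y^3/2 - 75*sqrt(2)*y^2 + 140*y^2 - 525*sqrt(2)*y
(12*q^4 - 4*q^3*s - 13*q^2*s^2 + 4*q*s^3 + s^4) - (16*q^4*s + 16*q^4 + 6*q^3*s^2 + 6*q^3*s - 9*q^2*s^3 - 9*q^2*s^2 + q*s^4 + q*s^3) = -16*q^4*s - 4*q^4 - 6*q^3*s^2 - 10*q^3*s + 9*q^2*s^3 - 4*q^2*s^2 - q*s^4 + 3*q*s^3 + s^4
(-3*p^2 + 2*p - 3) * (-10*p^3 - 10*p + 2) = 30*p^5 - 20*p^4 + 60*p^3 - 26*p^2 + 34*p - 6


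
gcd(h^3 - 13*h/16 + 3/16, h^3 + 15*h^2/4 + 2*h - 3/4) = h^2 + 3*h/4 - 1/4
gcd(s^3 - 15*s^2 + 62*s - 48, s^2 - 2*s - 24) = s - 6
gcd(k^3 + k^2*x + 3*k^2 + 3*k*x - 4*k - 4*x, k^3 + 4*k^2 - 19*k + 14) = k - 1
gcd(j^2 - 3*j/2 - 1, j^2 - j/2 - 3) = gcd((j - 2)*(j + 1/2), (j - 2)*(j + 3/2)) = j - 2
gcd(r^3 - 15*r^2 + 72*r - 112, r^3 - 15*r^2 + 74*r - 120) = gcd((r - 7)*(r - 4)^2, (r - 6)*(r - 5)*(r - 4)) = r - 4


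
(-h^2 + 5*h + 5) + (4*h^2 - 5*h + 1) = 3*h^2 + 6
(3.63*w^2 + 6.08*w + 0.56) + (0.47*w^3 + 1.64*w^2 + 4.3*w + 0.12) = 0.47*w^3 + 5.27*w^2 + 10.38*w + 0.68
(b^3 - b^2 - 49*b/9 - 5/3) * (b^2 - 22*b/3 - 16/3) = b^5 - 25*b^4/3 - 31*b^3/9 + 1177*b^2/27 + 1114*b/27 + 80/9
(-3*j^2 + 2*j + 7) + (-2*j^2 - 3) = -5*j^2 + 2*j + 4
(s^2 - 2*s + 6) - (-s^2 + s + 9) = 2*s^2 - 3*s - 3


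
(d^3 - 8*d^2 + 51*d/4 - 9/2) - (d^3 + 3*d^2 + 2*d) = -11*d^2 + 43*d/4 - 9/2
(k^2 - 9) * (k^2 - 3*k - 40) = k^4 - 3*k^3 - 49*k^2 + 27*k + 360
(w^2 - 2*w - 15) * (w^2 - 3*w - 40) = w^4 - 5*w^3 - 49*w^2 + 125*w + 600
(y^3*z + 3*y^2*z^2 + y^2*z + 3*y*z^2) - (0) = y^3*z + 3*y^2*z^2 + y^2*z + 3*y*z^2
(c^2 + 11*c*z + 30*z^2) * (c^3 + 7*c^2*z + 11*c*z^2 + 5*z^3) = c^5 + 18*c^4*z + 118*c^3*z^2 + 336*c^2*z^3 + 385*c*z^4 + 150*z^5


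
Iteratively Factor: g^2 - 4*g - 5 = (g - 5)*(g + 1)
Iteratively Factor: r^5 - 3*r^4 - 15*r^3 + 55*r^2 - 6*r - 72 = (r - 3)*(r^4 - 15*r^2 + 10*r + 24) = (r - 3)*(r + 1)*(r^3 - r^2 - 14*r + 24) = (r - 3)^2*(r + 1)*(r^2 + 2*r - 8) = (r - 3)^2*(r - 2)*(r + 1)*(r + 4)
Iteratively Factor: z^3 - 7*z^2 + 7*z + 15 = (z - 3)*(z^2 - 4*z - 5) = (z - 5)*(z - 3)*(z + 1)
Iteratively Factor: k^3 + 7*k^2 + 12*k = (k + 4)*(k^2 + 3*k) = (k + 3)*(k + 4)*(k)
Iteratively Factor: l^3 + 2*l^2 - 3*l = (l)*(l^2 + 2*l - 3) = l*(l + 3)*(l - 1)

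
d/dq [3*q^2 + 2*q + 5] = 6*q + 2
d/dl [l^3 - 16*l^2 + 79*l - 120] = 3*l^2 - 32*l + 79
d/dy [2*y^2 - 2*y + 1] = 4*y - 2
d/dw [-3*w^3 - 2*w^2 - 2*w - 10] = -9*w^2 - 4*w - 2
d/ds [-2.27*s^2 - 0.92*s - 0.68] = -4.54*s - 0.92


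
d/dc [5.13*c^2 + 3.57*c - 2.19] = 10.26*c + 3.57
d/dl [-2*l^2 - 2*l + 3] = -4*l - 2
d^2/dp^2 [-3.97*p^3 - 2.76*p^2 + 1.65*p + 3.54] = -23.82*p - 5.52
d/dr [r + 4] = 1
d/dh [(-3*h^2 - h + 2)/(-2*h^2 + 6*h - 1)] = (-20*h^2 + 14*h - 11)/(4*h^4 - 24*h^3 + 40*h^2 - 12*h + 1)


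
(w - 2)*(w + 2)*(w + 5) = w^3 + 5*w^2 - 4*w - 20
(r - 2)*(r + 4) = r^2 + 2*r - 8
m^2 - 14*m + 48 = (m - 8)*(m - 6)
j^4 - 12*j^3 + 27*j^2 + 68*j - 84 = (j - 7)*(j - 6)*(j - 1)*(j + 2)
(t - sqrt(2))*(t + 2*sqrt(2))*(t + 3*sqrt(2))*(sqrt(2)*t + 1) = sqrt(2)*t^4 + 9*t^3 + 6*sqrt(2)*t^2 - 22*t - 12*sqrt(2)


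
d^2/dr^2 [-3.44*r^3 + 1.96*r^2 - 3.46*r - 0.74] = 3.92 - 20.64*r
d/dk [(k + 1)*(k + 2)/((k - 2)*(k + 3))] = 2*(-k^2 - 8*k - 10)/(k^4 + 2*k^3 - 11*k^2 - 12*k + 36)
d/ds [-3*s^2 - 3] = -6*s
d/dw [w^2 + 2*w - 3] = 2*w + 2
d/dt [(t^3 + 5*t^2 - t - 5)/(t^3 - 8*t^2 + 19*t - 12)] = (-13*t^2 + 14*t + 107)/(t^4 - 14*t^3 + 73*t^2 - 168*t + 144)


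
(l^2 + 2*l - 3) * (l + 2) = l^3 + 4*l^2 + l - 6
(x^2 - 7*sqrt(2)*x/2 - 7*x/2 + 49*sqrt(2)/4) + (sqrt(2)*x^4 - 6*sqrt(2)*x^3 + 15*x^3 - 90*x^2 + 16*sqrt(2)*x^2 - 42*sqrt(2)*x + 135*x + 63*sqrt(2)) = sqrt(2)*x^4 - 6*sqrt(2)*x^3 + 15*x^3 - 89*x^2 + 16*sqrt(2)*x^2 - 91*sqrt(2)*x/2 + 263*x/2 + 301*sqrt(2)/4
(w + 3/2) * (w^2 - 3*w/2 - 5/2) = w^3 - 19*w/4 - 15/4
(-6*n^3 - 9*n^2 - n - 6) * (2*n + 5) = -12*n^4 - 48*n^3 - 47*n^2 - 17*n - 30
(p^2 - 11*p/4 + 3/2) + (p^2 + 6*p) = 2*p^2 + 13*p/4 + 3/2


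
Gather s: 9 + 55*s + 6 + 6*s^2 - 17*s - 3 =6*s^2 + 38*s + 12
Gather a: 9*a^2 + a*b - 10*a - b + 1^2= 9*a^2 + a*(b - 10) - b + 1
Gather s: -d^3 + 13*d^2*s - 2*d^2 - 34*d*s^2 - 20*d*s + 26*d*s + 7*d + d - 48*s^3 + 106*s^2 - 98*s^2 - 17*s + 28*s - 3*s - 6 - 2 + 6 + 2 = -d^3 - 2*d^2 + 8*d - 48*s^3 + s^2*(8 - 34*d) + s*(13*d^2 + 6*d + 8)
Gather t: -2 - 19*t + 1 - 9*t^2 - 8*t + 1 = -9*t^2 - 27*t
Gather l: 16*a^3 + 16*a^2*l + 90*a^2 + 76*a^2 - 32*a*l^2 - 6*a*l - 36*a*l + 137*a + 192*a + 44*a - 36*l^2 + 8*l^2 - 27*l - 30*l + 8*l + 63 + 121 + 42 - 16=16*a^3 + 166*a^2 + 373*a + l^2*(-32*a - 28) + l*(16*a^2 - 42*a - 49) + 210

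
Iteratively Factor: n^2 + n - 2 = (n + 2)*(n - 1)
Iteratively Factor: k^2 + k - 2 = (k + 2)*(k - 1)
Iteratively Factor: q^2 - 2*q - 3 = (q + 1)*(q - 3)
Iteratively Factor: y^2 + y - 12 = (y + 4)*(y - 3)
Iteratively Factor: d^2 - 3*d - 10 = (d - 5)*(d + 2)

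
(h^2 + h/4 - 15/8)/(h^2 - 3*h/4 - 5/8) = (2*h + 3)/(2*h + 1)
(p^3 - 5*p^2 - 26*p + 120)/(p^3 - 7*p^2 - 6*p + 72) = (p + 5)/(p + 3)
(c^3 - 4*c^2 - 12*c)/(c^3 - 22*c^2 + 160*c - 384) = c*(c + 2)/(c^2 - 16*c + 64)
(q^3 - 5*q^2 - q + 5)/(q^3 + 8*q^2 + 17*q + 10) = (q^2 - 6*q + 5)/(q^2 + 7*q + 10)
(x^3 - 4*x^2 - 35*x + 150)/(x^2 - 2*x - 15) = (x^2 + x - 30)/(x + 3)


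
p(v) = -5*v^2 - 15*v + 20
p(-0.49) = 26.15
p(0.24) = 16.11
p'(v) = -10*v - 15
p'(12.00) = -135.00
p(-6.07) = -73.17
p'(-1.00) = -5.00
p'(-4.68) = 31.80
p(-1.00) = 30.00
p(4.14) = -127.80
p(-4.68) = -19.31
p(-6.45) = -91.26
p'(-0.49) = -10.10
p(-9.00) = -250.00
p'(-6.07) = 45.70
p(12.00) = -880.00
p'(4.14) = -56.40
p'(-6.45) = 49.50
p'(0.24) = -17.40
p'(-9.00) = 75.00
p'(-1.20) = -3.00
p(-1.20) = 30.80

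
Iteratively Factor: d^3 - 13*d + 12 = (d + 4)*(d^2 - 4*d + 3) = (d - 3)*(d + 4)*(d - 1)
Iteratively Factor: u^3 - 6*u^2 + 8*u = (u - 4)*(u^2 - 2*u) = u*(u - 4)*(u - 2)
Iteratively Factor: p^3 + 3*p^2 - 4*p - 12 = (p + 3)*(p^2 - 4) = (p - 2)*(p + 3)*(p + 2)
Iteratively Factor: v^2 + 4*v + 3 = (v + 1)*(v + 3)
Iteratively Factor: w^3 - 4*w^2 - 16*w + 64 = (w + 4)*(w^2 - 8*w + 16) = (w - 4)*(w + 4)*(w - 4)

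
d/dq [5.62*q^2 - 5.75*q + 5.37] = 11.24*q - 5.75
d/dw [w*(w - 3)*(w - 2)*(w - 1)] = 4*w^3 - 18*w^2 + 22*w - 6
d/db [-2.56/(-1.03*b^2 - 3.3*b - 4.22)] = (-5.2736*b - 8.448)/(1.03*b^2 + 3.3*b + 4.22)^2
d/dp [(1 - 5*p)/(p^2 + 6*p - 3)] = (5*p^2 - 2*p + 9)/(p^4 + 12*p^3 + 30*p^2 - 36*p + 9)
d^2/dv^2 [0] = 0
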